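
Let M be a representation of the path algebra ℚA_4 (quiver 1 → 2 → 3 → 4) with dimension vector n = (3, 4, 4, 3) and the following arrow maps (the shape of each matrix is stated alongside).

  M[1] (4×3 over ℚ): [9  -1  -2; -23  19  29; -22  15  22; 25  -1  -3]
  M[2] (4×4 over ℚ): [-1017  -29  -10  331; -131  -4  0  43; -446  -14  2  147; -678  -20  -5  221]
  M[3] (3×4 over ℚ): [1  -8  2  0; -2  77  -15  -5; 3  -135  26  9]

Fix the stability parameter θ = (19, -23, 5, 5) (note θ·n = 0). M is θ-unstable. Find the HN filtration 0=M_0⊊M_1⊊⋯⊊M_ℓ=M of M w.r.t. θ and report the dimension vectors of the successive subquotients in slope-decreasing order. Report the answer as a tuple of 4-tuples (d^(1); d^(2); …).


Via rank(M_{q-1}∘⋯∘M_p): M ≅ I[1,4]^3, I[2,3].
μ_θ-semistable layers: μ^(1)=5; μ^(2)=-2; μ^(3)=-23

((0, 0, 4, 3); (3, 3, 0, 0); (0, 1, 0, 0))


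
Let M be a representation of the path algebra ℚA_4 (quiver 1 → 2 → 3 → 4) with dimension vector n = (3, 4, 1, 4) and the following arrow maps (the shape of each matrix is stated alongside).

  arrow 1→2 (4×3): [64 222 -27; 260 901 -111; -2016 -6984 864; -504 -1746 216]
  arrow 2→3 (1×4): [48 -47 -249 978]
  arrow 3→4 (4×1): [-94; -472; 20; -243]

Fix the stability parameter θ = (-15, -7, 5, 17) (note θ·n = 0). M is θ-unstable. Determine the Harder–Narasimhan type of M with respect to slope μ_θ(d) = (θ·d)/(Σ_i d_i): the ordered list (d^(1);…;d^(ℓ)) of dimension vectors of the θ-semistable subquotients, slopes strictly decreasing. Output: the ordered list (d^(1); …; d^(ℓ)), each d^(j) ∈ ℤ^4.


Interval decomposition of M: I[1,1], I[1,2], I[1,4], I[2,2]^2, I[4,4]^3.
HN type (ℓ=4): μ^(1)=17; μ^(2)=5; μ^(3)=-7; μ^(4)=-15

((0, 0, 0, 4); (0, 0, 1, 0); (0, 4, 0, 0); (3, 0, 0, 0))


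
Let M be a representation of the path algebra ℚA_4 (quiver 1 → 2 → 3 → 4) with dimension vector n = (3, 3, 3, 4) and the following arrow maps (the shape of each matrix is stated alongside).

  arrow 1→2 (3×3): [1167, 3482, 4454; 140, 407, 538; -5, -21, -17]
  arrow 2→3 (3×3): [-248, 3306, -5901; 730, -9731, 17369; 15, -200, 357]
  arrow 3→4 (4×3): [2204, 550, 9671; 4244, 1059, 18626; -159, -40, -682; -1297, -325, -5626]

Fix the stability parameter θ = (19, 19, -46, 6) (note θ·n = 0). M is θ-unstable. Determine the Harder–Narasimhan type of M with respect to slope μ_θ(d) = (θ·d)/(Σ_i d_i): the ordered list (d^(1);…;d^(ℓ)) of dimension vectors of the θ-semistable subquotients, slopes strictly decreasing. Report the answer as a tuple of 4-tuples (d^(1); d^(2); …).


Via rank(M_{q-1}∘⋯∘M_p): M ≅ I[1,4]^3, I[4,4].
μ_θ-semistable layers: μ^(1)=6; μ^(2)=-8/3

((0, 0, 0, 4); (3, 3, 3, 0))


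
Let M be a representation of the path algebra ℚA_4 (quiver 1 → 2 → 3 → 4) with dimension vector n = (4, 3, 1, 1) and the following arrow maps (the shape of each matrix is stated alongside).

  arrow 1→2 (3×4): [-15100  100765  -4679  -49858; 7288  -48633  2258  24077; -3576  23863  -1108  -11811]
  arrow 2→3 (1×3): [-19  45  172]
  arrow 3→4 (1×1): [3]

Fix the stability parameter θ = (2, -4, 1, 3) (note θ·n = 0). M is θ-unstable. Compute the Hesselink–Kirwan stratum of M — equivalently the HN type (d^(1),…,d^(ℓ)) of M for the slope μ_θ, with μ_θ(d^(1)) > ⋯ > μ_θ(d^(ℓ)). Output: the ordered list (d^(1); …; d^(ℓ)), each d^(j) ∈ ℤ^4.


Interval decomposition of M: I[1,1], I[1,2]^2, I[1,4].
HN type (ℓ=4): μ^(1)=3; μ^(2)=2; μ^(3)=1; μ^(4)=-1

((0, 0, 0, 1); (1, 0, 0, 0); (0, 0, 1, 0); (3, 3, 0, 0))


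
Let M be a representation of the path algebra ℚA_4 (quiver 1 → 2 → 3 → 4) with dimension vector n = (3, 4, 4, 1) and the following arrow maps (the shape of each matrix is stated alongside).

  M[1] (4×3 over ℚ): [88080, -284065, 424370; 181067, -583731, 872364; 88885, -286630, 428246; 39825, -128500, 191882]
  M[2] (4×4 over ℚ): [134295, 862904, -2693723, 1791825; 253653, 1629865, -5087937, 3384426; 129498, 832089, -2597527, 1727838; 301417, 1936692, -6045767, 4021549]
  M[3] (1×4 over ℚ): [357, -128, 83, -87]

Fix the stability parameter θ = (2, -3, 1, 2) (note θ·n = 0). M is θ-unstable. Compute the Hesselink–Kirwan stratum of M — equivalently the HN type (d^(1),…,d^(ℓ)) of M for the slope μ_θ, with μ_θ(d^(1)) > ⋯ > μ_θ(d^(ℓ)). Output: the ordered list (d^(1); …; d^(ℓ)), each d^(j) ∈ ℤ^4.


Barcode: M ≅ I[1,1], I[1,3], I[1,4], I[2,2], I[2,3], I[3,3]. HN layers by μ_θ (4 steps, strictly decreasing):
  μ^(1)=2; μ^(2)=1; μ^(3)=-1/2; μ^(4)=-3

((1, 0, 0, 1); (0, 0, 4, 0); (2, 2, 0, 0); (0, 2, 0, 0))


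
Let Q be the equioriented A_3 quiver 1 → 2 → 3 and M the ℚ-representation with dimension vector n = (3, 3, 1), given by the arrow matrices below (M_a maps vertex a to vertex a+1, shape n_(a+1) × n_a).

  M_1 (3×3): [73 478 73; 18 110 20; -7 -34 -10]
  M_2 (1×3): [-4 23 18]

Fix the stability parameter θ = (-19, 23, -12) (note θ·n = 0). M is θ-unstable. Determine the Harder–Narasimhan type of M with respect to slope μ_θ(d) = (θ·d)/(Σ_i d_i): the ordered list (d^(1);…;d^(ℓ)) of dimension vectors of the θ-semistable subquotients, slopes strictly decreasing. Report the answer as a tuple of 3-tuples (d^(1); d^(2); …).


Interval decomposition of M: I[1,2]^2, I[1,3].
HN type (ℓ=3): μ^(1)=23; μ^(2)=11/2; μ^(3)=-19

((0, 2, 0); (0, 1, 1); (3, 0, 0))


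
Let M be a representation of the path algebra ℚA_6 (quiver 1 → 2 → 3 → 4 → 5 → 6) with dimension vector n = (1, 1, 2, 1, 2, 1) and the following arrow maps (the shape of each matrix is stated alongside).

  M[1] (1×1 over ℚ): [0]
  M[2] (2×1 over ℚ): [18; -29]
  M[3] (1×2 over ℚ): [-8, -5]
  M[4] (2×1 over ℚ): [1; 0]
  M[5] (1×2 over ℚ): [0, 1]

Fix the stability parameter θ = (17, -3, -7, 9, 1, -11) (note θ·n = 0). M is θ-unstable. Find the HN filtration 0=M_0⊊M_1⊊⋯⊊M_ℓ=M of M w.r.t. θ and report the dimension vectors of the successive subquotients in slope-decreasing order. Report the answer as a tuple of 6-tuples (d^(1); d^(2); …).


Interval decomposition of M: I[1,1], I[2,5], I[3,3], I[5,6].
HN type (ℓ=4): μ^(1)=17; μ^(2)=5; μ^(3)=-5; μ^(4)=-7

((1, 0, 0, 0, 0, 0); (0, 0, 0, 1, 1, 0); (0, 1, 1, 0, 1, 1); (0, 0, 1, 0, 0, 0))


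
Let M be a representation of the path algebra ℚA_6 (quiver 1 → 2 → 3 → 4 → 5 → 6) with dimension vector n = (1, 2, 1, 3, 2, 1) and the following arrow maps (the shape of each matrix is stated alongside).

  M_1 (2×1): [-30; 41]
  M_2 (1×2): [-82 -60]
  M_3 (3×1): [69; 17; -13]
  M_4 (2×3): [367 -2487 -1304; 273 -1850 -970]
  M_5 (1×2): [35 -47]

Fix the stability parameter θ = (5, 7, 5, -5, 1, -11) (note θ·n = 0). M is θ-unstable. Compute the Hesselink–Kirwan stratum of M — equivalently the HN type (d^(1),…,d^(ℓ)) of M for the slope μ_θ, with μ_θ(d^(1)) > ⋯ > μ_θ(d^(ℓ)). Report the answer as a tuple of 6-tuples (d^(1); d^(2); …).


Via rank(M_{q-1}∘⋯∘M_p): M ≅ I[1,2], I[2,6], I[4,4], I[4,5].
μ_θ-semistable layers: μ^(1)=7; μ^(2)=5; μ^(3)=1; μ^(4)=-3/5; μ^(5)=-5

((0, 1, 0, 0, 0, 0); (1, 0, 0, 0, 0, 0); (0, 0, 0, 0, 1, 0); (0, 1, 1, 1, 1, 1); (0, 0, 0, 2, 0, 0))


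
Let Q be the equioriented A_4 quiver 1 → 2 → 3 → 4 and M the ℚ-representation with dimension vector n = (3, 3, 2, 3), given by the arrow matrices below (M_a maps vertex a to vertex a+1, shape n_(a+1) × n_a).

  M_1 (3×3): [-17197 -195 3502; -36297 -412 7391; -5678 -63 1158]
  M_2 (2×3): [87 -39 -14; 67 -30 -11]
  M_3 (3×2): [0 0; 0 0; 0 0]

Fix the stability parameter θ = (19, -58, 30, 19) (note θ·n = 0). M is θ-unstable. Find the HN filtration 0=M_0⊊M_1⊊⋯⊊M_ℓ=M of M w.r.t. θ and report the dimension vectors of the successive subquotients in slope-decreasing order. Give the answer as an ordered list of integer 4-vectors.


Barcode: M ≅ I[1,2], I[1,3]^2, I[4,4]^3. HN layers by μ_θ (3 steps, strictly decreasing):
  μ^(1)=30; μ^(2)=19; μ^(3)=-39/2

((0, 0, 2, 0); (0, 0, 0, 3); (3, 3, 0, 0))


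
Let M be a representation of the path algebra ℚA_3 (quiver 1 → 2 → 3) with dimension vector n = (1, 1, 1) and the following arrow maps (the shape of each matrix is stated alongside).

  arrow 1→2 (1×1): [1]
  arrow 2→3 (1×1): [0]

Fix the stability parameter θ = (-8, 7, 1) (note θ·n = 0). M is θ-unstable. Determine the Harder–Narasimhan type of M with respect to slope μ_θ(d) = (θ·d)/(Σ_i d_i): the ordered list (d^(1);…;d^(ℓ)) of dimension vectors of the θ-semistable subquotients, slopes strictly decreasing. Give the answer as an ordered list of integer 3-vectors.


Interval decomposition of M: I[1,2], I[3,3].
HN type (ℓ=3): μ^(1)=7; μ^(2)=1; μ^(3)=-8

((0, 1, 0); (0, 0, 1); (1, 0, 0))


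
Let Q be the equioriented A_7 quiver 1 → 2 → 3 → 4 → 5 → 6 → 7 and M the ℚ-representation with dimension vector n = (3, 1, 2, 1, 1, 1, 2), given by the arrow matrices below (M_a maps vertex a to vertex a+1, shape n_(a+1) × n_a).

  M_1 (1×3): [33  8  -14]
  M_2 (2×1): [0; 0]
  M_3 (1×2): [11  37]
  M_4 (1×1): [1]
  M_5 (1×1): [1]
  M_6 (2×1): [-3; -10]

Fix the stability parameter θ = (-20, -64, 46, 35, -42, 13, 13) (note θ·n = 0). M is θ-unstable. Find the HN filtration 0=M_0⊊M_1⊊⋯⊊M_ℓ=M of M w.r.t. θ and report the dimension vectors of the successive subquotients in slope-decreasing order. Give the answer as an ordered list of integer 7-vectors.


Via rank(M_{q-1}∘⋯∘M_p): M ≅ I[1,1]^2, I[1,2], I[3,3], I[3,7], I[7,7].
μ_θ-semistable layers: μ^(1)=46; μ^(2)=13; μ^(3)=-20; μ^(4)=-42

((0, 0, 1, 0, 0, 0, 0); (0, 0, 1, 1, 1, 1, 2); (2, 0, 0, 0, 0, 0, 0); (1, 1, 0, 0, 0, 0, 0))


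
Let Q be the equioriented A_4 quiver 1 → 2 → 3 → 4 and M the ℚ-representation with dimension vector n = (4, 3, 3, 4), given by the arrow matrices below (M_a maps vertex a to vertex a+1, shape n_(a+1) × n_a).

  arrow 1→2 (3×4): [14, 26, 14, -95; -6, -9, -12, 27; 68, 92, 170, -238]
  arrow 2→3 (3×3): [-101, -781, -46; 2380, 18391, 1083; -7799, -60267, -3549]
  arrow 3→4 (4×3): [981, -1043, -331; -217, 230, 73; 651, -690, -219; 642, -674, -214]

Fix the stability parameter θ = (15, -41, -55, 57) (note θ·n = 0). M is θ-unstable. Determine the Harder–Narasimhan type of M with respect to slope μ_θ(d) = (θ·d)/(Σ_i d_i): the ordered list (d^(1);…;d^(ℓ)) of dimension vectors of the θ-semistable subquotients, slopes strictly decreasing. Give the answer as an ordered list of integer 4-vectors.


Barcode: M ≅ I[1,1], I[1,3], I[1,4]^2, I[4,4]^2. HN layers by μ_θ (3 steps, strictly decreasing):
  μ^(1)=57; μ^(2)=15; μ^(3)=-27

((0, 0, 0, 4); (1, 0, 0, 0); (3, 3, 3, 0))


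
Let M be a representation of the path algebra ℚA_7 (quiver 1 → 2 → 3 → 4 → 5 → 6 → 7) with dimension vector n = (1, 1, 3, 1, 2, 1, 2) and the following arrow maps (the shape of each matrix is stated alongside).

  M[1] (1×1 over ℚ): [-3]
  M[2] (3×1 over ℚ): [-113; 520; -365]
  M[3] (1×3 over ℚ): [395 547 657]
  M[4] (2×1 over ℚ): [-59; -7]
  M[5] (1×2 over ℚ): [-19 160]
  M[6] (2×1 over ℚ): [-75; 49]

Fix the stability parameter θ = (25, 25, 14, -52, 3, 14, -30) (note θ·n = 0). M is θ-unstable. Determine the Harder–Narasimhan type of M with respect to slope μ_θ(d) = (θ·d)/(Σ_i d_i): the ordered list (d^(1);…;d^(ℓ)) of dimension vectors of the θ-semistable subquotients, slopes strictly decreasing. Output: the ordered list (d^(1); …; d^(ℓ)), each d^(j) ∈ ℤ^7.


Interval decomposition of M: I[1,3], I[3,3], I[3,7], I[5,5], I[7,7].
HN type (ℓ=6): μ^(1)=64/3; μ^(2)=14; μ^(3)=3; μ^(4)=-13/3; μ^(5)=-19; μ^(6)=-30

((1, 1, 1, 0, 0, 0, 0); (0, 0, 1, 0, 0, 0, 0); (0, 0, 0, 0, 1, 0, 0); (0, 0, 0, 0, 1, 1, 1); (0, 0, 1, 1, 0, 0, 0); (0, 0, 0, 0, 0, 0, 1))


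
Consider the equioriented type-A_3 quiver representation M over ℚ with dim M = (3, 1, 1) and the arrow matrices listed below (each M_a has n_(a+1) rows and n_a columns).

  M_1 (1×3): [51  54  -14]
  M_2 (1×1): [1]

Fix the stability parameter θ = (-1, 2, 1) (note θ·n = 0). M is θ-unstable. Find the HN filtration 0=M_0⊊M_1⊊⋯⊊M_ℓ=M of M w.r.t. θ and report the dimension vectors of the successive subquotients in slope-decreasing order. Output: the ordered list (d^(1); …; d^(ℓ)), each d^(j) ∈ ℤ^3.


Via rank(M_{q-1}∘⋯∘M_p): M ≅ I[1,1]^2, I[1,3].
μ_θ-semistable layers: μ^(1)=3/2; μ^(2)=-1

((0, 1, 1); (3, 0, 0))


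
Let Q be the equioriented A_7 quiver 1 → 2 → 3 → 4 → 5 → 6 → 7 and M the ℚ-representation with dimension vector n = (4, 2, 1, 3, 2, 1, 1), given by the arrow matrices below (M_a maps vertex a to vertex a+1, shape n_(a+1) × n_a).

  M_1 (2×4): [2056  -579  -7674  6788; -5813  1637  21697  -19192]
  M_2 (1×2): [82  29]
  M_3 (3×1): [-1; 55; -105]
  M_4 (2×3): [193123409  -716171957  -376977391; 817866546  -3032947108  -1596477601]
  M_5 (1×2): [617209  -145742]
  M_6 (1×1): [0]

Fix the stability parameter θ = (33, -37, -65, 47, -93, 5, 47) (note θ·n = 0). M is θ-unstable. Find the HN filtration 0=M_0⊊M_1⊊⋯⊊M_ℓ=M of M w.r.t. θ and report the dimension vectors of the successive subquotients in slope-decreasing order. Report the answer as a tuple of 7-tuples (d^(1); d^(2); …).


Via rank(M_{q-1}∘⋯∘M_p): M ≅ I[1,1]^2, I[1,2], I[1,6], I[4,4], I[4,5], I[7,7].
μ_θ-semistable layers: μ^(1)=47; μ^(2)=33; μ^(3)=5; μ^(4)=-2; μ^(5)=-23

((0, 0, 0, 1, 0, 0, 1); (2, 0, 0, 0, 0, 0, 0); (0, 0, 0, 0, 0, 1, 0); (1, 1, 0, 0, 0, 0, 0); (1, 1, 1, 2, 2, 0, 0))


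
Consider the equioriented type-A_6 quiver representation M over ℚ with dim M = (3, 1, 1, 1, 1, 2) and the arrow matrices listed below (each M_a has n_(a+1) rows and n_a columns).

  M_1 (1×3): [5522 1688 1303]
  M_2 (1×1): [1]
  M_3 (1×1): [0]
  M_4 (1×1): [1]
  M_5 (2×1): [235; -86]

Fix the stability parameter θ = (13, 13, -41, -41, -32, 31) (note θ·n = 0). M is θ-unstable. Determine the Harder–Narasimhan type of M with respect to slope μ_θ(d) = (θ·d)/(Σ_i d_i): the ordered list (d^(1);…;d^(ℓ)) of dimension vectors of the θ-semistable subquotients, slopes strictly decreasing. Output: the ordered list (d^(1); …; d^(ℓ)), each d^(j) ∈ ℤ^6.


Interval decomposition of M: I[1,1]^2, I[1,3], I[4,6], I[6,6].
HN type (ℓ=5): μ^(1)=31; μ^(2)=13; μ^(3)=-5; μ^(4)=-32; μ^(5)=-41

((0, 0, 0, 0, 0, 2); (2, 0, 0, 0, 0, 0); (1, 1, 1, 0, 0, 0); (0, 0, 0, 0, 1, 0); (0, 0, 0, 1, 0, 0))


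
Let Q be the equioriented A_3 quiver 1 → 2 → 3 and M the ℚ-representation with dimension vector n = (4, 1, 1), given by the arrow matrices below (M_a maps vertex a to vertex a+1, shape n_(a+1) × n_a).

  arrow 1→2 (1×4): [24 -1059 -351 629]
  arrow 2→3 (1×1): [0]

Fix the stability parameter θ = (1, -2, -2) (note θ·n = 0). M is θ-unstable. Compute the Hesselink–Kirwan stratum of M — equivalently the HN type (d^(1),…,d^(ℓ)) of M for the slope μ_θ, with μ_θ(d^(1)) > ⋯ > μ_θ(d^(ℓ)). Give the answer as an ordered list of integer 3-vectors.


Via rank(M_{q-1}∘⋯∘M_p): M ≅ I[1,1]^3, I[1,2], I[3,3].
μ_θ-semistable layers: μ^(1)=1; μ^(2)=-1/2; μ^(3)=-2

((3, 0, 0); (1, 1, 0); (0, 0, 1))


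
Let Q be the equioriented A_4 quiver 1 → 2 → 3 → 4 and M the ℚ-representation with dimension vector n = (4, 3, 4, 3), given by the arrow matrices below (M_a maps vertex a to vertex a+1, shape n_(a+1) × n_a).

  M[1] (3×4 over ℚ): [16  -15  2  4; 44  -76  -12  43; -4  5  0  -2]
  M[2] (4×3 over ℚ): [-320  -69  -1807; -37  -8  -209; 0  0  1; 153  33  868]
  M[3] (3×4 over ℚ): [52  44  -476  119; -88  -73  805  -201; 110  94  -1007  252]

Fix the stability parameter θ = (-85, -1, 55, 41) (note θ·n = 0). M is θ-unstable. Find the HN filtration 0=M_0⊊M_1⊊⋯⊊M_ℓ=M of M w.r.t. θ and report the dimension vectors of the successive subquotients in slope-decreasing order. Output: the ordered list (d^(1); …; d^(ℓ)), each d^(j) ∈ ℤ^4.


Via rank(M_{q-1}∘⋯∘M_p): M ≅ I[1,1], I[1,4]^3, I[3,3].
μ_θ-semistable layers: μ^(1)=55; μ^(2)=48; μ^(3)=-1; μ^(4)=-85

((0, 0, 1, 0); (0, 0, 3, 3); (0, 3, 0, 0); (4, 0, 0, 0))


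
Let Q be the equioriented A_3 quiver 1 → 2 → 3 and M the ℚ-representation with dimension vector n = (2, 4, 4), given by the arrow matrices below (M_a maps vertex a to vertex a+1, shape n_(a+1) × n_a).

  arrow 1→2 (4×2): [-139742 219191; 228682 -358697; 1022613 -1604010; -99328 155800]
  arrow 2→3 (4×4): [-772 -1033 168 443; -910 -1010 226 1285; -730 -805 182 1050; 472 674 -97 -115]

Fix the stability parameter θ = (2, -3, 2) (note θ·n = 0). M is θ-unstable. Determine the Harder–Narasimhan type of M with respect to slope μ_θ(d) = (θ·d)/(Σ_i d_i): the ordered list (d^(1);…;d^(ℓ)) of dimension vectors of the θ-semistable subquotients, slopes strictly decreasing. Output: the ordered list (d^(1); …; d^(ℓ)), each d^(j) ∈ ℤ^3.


Barcode: M ≅ I[1,3]^2, I[2,2], I[2,3], I[3,3]. HN layers by μ_θ (3 steps, strictly decreasing):
  μ^(1)=2; μ^(2)=-1/2; μ^(3)=-3

((0, 0, 4); (2, 2, 0); (0, 2, 0))


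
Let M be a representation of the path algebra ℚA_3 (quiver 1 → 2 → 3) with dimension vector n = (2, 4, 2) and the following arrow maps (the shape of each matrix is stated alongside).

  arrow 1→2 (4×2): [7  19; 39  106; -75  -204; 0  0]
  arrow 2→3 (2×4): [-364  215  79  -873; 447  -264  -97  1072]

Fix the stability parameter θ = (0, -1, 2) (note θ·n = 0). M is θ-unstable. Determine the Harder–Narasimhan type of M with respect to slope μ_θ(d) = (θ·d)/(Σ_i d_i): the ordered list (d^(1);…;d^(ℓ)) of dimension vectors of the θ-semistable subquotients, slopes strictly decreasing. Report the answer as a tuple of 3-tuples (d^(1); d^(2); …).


Via rank(M_{q-1}∘⋯∘M_p): M ≅ I[1,2], I[1,3], I[2,2], I[2,3].
μ_θ-semistable layers: μ^(1)=2; μ^(2)=-1/2; μ^(3)=-1

((0, 0, 2); (2, 2, 0); (0, 2, 0))


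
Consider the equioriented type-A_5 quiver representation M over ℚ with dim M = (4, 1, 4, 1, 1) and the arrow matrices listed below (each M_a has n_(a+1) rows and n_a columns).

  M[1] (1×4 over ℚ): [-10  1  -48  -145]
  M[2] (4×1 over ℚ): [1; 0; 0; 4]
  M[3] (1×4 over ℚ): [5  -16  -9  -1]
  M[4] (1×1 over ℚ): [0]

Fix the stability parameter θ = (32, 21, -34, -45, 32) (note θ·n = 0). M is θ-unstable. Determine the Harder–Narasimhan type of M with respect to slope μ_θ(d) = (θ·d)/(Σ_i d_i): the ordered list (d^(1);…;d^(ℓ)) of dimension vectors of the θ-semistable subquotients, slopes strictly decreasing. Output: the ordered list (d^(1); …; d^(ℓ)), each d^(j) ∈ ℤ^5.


Via rank(M_{q-1}∘⋯∘M_p): M ≅ I[1,1]^3, I[1,4], I[3,3]^3, I[5,5].
μ_θ-semistable layers: μ^(1)=32; μ^(2)=-13/2; μ^(3)=-34

((3, 0, 0, 0, 1); (1, 1, 1, 1, 0); (0, 0, 3, 0, 0))


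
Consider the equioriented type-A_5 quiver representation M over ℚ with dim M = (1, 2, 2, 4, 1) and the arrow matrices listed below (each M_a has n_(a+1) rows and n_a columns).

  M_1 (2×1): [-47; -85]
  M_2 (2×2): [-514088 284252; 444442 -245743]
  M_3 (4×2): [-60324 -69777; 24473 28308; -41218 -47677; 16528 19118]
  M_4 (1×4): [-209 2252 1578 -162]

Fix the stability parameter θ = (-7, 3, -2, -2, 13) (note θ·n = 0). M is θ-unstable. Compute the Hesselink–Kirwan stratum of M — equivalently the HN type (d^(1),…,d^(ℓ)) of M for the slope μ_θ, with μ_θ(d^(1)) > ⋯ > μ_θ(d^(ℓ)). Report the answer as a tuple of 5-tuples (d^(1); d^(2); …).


Via rank(M_{q-1}∘⋯∘M_p): M ≅ I[1,5], I[2,2], I[3,4], I[4,4]^2.
μ_θ-semistable layers: μ^(1)=13; μ^(2)=3; μ^(3)=-1/3; μ^(4)=-2; μ^(5)=-7

((0, 0, 0, 0, 1); (0, 1, 0, 0, 0); (0, 1, 1, 1, 0); (0, 0, 1, 3, 0); (1, 0, 0, 0, 0))


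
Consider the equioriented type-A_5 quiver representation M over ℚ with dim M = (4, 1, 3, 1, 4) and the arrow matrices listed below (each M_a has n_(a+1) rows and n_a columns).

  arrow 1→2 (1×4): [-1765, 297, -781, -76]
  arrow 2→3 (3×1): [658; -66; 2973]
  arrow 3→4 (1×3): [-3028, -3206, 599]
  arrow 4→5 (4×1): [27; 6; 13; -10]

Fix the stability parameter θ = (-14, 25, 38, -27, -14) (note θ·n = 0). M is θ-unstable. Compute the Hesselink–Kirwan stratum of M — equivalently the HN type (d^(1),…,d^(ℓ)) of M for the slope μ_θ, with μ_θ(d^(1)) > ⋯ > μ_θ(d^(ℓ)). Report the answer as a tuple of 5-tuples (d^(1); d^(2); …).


Barcode: M ≅ I[1,1]^3, I[1,5], I[3,3]^2, I[5,5]^3. HN layers by μ_θ (3 steps, strictly decreasing):
  μ^(1)=38; μ^(2)=11/2; μ^(3)=-14

((0, 0, 2, 0, 0); (0, 1, 1, 1, 1); (4, 0, 0, 0, 3))


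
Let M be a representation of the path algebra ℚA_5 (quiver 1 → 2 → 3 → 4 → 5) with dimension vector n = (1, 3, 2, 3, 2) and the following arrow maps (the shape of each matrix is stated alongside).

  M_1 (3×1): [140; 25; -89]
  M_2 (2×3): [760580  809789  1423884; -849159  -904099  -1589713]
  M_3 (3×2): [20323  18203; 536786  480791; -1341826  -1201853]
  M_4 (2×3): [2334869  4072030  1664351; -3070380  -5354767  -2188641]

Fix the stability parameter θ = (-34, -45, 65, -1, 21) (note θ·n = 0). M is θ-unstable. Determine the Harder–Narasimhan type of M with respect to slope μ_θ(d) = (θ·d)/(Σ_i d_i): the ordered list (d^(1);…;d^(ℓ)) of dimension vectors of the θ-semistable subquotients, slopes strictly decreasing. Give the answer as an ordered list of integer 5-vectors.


Interval decomposition of M: I[1,5], I[2,2], I[2,4], I[4,5].
HN type (ℓ=6): μ^(1)=32; μ^(2)=85/3; μ^(3)=21; μ^(4)=-1; μ^(5)=-79/2; μ^(6)=-45

((0, 0, 1, 1, 0); (0, 0, 1, 1, 1); (0, 0, 0, 0, 1); (0, 0, 0, 1, 0); (1, 1, 0, 0, 0); (0, 2, 0, 0, 0))


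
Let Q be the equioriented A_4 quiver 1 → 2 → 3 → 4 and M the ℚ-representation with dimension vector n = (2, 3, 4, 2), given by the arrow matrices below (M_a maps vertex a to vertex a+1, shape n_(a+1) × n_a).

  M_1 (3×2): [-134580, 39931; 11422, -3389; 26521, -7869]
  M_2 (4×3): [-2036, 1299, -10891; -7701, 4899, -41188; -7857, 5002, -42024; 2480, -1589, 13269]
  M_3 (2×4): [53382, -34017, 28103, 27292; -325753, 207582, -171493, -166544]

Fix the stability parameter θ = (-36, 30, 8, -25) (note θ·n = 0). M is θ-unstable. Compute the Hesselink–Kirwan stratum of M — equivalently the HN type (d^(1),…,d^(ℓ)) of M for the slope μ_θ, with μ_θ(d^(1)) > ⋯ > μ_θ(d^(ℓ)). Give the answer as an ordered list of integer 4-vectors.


Barcode: M ≅ I[1,4]^2, I[2,3], I[3,3]. HN layers by μ_θ (4 steps, strictly decreasing):
  μ^(1)=19; μ^(2)=8; μ^(3)=13/3; μ^(4)=-36

((0, 1, 1, 0); (0, 0, 1, 0); (0, 2, 2, 2); (2, 0, 0, 0))


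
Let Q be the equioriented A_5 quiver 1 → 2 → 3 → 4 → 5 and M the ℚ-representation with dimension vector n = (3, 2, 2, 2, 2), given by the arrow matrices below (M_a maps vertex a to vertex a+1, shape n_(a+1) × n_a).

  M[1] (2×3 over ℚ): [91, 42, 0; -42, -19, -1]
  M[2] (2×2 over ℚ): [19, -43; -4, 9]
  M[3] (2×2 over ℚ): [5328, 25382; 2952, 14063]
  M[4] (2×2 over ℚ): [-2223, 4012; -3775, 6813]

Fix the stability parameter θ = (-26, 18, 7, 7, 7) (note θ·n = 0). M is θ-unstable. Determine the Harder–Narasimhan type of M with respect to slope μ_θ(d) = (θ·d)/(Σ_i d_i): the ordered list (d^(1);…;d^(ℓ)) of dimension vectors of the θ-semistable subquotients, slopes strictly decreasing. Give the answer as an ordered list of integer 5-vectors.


Barcode: M ≅ I[1,1], I[1,3], I[1,5], I[4,5]. HN layers by μ_θ (4 steps, strictly decreasing):
  μ^(1)=25/2; μ^(2)=39/4; μ^(3)=7; μ^(4)=-26

((0, 1, 1, 0, 0); (0, 1, 1, 1, 1); (0, 0, 0, 1, 1); (3, 0, 0, 0, 0))


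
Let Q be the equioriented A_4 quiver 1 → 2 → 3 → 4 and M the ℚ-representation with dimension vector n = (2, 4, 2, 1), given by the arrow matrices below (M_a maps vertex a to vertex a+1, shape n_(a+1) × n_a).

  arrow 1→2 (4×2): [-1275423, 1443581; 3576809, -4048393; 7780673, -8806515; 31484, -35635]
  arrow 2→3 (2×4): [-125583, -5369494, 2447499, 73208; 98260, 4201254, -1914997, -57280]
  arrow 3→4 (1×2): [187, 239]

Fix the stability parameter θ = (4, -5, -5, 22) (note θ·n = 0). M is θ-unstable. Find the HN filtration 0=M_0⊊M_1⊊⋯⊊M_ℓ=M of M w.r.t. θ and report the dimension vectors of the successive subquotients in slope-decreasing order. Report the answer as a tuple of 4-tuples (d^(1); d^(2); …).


Interval decomposition of M: I[1,3], I[1,4], I[2,2]^2.
HN type (ℓ=3): μ^(1)=22; μ^(2)=-2; μ^(3)=-5

((0, 0, 0, 1); (2, 2, 2, 0); (0, 2, 0, 0))


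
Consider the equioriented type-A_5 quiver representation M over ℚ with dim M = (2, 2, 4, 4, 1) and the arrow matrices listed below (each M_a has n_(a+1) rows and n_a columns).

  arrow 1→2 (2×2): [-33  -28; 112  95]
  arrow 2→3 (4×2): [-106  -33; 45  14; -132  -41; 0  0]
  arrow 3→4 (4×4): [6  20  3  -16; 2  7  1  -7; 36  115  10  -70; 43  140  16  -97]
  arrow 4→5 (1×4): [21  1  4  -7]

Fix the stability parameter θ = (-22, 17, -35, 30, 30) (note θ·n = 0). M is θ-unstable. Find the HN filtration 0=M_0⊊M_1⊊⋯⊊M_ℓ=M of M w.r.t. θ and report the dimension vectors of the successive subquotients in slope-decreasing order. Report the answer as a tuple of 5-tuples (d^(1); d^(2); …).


Via rank(M_{q-1}∘⋯∘M_p): M ≅ I[1,4], I[1,5], I[3,4]^2.
μ_θ-semistable layers: μ^(1)=30; μ^(2)=-9; μ^(3)=-22; μ^(4)=-35

((0, 0, 0, 4, 1); (0, 2, 2, 0, 0); (2, 0, 0, 0, 0); (0, 0, 2, 0, 0))


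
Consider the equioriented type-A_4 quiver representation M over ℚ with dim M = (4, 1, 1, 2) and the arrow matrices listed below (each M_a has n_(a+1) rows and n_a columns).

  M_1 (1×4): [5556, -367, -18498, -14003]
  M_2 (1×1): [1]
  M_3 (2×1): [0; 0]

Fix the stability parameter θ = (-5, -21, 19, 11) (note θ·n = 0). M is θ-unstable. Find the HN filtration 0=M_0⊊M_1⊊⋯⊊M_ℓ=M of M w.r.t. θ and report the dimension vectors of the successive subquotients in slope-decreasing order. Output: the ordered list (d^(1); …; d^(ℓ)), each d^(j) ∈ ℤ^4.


Via rank(M_{q-1}∘⋯∘M_p): M ≅ I[1,1]^3, I[1,3], I[4,4]^2.
μ_θ-semistable layers: μ^(1)=19; μ^(2)=11; μ^(3)=-5; μ^(4)=-13

((0, 0, 1, 0); (0, 0, 0, 2); (3, 0, 0, 0); (1, 1, 0, 0))


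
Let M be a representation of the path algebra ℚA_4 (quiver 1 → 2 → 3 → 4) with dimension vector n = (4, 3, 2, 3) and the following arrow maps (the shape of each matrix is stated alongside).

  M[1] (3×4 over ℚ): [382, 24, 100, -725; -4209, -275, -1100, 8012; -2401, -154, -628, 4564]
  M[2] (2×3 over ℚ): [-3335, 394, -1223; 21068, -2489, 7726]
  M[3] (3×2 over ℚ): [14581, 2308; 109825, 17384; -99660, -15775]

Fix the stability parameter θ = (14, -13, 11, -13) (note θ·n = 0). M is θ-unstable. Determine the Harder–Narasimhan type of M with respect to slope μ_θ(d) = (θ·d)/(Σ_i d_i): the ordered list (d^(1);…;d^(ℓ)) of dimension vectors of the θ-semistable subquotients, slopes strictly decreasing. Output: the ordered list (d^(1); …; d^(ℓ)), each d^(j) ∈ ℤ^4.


Via rank(M_{q-1}∘⋯∘M_p): M ≅ I[1,1], I[1,2], I[1,4]^2, I[4,4].
μ_θ-semistable layers: μ^(1)=14; μ^(2)=1/2; μ^(3)=-1/4; μ^(4)=-13

((1, 0, 0, 0); (1, 1, 0, 0); (2, 2, 2, 2); (0, 0, 0, 1))


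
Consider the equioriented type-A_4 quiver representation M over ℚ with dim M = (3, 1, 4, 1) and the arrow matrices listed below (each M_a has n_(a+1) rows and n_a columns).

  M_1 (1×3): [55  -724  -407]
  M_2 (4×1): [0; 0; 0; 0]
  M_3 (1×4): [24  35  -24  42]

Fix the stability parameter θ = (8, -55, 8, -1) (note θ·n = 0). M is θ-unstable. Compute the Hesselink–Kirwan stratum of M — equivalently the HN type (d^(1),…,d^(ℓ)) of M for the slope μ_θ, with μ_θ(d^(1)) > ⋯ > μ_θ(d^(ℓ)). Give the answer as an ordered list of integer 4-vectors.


Interval decomposition of M: I[1,1]^2, I[1,2], I[3,3]^3, I[3,4].
HN type (ℓ=3): μ^(1)=8; μ^(2)=7/2; μ^(3)=-47/2

((2, 0, 3, 0); (0, 0, 1, 1); (1, 1, 0, 0))


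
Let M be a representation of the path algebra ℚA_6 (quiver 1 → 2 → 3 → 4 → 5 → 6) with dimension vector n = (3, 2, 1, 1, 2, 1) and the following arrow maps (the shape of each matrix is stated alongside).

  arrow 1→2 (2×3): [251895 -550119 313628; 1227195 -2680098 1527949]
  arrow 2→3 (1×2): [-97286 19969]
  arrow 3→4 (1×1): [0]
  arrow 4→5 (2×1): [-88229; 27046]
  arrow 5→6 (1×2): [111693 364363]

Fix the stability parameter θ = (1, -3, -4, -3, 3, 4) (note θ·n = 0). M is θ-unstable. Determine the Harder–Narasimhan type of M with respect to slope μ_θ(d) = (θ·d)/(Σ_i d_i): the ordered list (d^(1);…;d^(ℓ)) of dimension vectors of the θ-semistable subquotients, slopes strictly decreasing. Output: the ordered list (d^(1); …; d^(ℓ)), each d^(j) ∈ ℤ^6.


Barcode: M ≅ I[1,1], I[1,2], I[1,3], I[4,6], I[5,5]. HN layers by μ_θ (6 steps, strictly decreasing):
  μ^(1)=4; μ^(2)=3; μ^(3)=1; μ^(4)=-1; μ^(5)=-2; μ^(6)=-3

((0, 0, 0, 0, 0, 1); (0, 0, 0, 0, 2, 0); (1, 0, 0, 0, 0, 0); (1, 1, 0, 0, 0, 0); (1, 1, 1, 0, 0, 0); (0, 0, 0, 1, 0, 0))


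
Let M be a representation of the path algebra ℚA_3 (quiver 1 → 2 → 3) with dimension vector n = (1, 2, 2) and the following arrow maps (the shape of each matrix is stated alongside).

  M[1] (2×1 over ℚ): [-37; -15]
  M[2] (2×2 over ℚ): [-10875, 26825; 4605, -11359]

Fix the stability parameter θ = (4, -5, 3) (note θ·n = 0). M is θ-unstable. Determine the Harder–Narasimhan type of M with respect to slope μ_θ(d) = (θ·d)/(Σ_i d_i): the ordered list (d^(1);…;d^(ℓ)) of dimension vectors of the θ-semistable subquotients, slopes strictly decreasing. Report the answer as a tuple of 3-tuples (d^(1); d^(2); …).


Via rank(M_{q-1}∘⋯∘M_p): M ≅ I[1,2], I[2,3], I[3,3].
μ_θ-semistable layers: μ^(1)=3; μ^(2)=-1/2; μ^(3)=-5

((0, 0, 2); (1, 1, 0); (0, 1, 0))


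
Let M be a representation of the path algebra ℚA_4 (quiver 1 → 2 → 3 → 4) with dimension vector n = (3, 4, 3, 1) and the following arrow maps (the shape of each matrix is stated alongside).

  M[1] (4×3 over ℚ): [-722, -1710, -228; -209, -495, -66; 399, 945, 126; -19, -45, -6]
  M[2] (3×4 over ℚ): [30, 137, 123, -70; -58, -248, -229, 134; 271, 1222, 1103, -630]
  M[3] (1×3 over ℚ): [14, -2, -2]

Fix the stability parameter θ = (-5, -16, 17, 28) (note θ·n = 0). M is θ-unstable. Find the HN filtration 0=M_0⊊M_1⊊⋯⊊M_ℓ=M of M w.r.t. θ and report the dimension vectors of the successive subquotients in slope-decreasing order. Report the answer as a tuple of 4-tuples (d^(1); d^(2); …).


Via rank(M_{q-1}∘⋯∘M_p): M ≅ I[1,1]^2, I[1,3], I[2,2], I[2,3], I[2,4].
μ_θ-semistable layers: μ^(1)=28; μ^(2)=17; μ^(3)=-5; μ^(4)=-21/2; μ^(5)=-16

((0, 0, 0, 1); (0, 0, 3, 0); (2, 0, 0, 0); (1, 1, 0, 0); (0, 3, 0, 0))


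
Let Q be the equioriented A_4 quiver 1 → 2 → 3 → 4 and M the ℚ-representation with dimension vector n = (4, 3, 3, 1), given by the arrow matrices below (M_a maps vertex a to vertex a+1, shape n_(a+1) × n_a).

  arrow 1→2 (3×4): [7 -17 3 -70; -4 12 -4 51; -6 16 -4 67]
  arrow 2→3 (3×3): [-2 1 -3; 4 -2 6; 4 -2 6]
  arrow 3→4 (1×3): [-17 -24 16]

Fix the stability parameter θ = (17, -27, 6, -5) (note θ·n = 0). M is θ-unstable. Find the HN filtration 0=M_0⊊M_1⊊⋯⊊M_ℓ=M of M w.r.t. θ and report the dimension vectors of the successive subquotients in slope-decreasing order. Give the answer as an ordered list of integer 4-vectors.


Barcode: M ≅ I[1,1], I[1,2]^2, I[1,4], I[3,3]^2. HN layers by μ_θ (4 steps, strictly decreasing):
  μ^(1)=17; μ^(2)=6; μ^(3)=1/2; μ^(4)=-5

((1, 0, 0, 0); (0, 0, 2, 0); (0, 0, 1, 1); (3, 3, 0, 0))


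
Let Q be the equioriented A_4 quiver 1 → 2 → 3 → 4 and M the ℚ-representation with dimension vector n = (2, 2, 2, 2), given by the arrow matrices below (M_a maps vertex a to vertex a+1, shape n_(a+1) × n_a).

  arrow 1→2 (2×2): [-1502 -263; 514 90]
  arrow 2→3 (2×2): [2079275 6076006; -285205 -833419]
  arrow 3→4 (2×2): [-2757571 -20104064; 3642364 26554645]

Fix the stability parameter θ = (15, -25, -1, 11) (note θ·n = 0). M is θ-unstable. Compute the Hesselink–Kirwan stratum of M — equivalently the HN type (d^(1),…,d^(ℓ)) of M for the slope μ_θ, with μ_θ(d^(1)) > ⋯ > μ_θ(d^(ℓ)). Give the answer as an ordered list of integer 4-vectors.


Via rank(M_{q-1}∘⋯∘M_p): M ≅ I[1,4]^2.
μ_θ-semistable layers: μ^(1)=11; μ^(2)=-1; μ^(3)=-5

((0, 0, 0, 2); (0, 0, 2, 0); (2, 2, 0, 0))


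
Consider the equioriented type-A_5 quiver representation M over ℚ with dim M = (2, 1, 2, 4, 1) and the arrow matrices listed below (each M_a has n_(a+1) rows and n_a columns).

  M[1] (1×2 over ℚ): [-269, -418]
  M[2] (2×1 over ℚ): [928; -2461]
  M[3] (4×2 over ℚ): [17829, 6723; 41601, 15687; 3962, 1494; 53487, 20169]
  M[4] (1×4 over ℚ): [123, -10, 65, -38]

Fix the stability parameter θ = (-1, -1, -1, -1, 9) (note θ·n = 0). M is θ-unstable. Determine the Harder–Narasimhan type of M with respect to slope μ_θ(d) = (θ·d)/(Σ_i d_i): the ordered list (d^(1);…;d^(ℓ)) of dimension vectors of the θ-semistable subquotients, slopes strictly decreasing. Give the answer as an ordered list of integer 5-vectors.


Via rank(M_{q-1}∘⋯∘M_p): M ≅ I[1,1], I[1,5], I[3,3], I[4,4]^3.
μ_θ-semistable layers: μ^(1)=9; μ^(2)=-1

((0, 0, 0, 0, 1); (2, 1, 2, 4, 0))


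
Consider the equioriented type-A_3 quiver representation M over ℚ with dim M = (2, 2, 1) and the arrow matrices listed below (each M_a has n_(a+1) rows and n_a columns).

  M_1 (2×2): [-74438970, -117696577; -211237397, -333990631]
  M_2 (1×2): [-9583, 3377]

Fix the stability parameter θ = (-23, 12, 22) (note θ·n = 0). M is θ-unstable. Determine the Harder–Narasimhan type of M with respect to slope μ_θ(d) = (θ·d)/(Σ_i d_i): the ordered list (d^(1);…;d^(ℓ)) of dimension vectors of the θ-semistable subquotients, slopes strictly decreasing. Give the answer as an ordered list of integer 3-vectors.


Barcode: M ≅ I[1,2], I[1,3]. HN layers by μ_θ (3 steps, strictly decreasing):
  μ^(1)=22; μ^(2)=12; μ^(3)=-23

((0, 0, 1); (0, 2, 0); (2, 0, 0))


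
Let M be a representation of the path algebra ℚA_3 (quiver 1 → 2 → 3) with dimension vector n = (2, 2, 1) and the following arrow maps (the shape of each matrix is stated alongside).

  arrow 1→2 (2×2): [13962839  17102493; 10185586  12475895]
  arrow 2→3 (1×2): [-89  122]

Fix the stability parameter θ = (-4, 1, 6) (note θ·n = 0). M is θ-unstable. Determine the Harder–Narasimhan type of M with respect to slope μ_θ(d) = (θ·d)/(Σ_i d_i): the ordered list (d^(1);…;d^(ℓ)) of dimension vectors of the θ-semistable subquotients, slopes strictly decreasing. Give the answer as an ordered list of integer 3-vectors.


Via rank(M_{q-1}∘⋯∘M_p): M ≅ I[1,2], I[1,3].
μ_θ-semistable layers: μ^(1)=6; μ^(2)=1; μ^(3)=-4

((0, 0, 1); (0, 2, 0); (2, 0, 0))


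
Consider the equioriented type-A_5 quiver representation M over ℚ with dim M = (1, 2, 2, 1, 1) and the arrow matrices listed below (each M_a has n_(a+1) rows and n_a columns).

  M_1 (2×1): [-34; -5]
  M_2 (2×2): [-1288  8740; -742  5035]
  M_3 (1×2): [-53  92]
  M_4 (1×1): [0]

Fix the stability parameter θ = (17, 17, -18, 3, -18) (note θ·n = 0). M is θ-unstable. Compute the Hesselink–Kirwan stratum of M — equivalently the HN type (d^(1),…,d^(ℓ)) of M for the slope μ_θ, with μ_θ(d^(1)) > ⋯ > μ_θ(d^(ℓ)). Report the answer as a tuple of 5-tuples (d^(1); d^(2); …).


Barcode: M ≅ I[1,3], I[2,2], I[3,4], I[5,5]. HN layers by μ_θ (4 steps, strictly decreasing):
  μ^(1)=17; μ^(2)=16/3; μ^(3)=3; μ^(4)=-18

((0, 1, 0, 0, 0); (1, 1, 1, 0, 0); (0, 0, 0, 1, 0); (0, 0, 1, 0, 1))


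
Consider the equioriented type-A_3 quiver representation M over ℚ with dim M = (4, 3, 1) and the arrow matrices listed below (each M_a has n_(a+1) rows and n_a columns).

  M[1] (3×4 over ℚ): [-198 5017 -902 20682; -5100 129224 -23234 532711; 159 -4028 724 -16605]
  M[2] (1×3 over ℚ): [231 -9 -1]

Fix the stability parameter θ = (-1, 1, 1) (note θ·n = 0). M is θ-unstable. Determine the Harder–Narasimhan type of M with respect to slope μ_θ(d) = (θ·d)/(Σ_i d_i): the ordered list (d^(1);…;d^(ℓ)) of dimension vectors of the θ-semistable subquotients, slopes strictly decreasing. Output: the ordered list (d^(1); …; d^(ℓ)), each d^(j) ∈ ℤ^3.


Barcode: M ≅ I[1,1], I[1,2]^2, I[1,3]. HN layers by μ_θ (2 steps, strictly decreasing):
  μ^(1)=1; μ^(2)=-1

((0, 3, 1); (4, 0, 0))


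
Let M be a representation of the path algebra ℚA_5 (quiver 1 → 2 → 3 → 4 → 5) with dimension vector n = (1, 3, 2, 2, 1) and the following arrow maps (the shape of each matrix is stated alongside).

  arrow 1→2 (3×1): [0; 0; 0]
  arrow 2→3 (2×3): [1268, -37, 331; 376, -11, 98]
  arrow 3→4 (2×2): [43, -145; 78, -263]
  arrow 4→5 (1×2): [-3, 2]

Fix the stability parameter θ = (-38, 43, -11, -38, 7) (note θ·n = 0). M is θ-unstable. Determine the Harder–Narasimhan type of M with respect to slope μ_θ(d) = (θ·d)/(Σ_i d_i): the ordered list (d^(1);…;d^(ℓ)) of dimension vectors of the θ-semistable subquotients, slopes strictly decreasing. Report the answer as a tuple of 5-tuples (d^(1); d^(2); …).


Interval decomposition of M: I[1,1], I[2,2], I[2,4], I[2,5].
HN type (ℓ=4): μ^(1)=43; μ^(2)=7; μ^(3)=-2; μ^(4)=-38

((0, 1, 0, 0, 0); (0, 0, 0, 0, 1); (0, 2, 2, 2, 0); (1, 0, 0, 0, 0))


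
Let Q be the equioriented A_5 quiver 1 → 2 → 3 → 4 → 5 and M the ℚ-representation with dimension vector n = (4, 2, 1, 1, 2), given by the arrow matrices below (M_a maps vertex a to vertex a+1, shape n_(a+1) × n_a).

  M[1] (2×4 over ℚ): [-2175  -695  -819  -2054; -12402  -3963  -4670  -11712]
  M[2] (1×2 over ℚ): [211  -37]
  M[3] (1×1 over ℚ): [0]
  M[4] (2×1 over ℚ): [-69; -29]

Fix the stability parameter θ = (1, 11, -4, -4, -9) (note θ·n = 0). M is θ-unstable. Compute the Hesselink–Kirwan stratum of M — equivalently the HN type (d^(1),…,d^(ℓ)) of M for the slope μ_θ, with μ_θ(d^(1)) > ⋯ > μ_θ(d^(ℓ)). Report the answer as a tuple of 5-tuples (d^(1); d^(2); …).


Barcode: M ≅ I[1,1]^2, I[1,2], I[1,3], I[4,5], I[5,5]. HN layers by μ_θ (5 steps, strictly decreasing):
  μ^(1)=11; μ^(2)=7/2; μ^(3)=1; μ^(4)=-13/2; μ^(5)=-9

((0, 1, 0, 0, 0); (0, 1, 1, 0, 0); (4, 0, 0, 0, 0); (0, 0, 0, 1, 1); (0, 0, 0, 0, 1))


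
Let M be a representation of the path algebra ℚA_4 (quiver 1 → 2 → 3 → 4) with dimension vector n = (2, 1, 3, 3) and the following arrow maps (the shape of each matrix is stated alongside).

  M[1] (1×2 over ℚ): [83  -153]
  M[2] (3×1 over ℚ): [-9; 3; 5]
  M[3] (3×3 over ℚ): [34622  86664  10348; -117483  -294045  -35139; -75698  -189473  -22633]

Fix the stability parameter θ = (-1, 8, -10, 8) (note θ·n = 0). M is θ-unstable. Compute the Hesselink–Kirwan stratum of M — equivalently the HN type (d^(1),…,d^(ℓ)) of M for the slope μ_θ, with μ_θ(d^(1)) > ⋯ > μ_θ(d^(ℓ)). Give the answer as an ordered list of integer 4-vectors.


Barcode: M ≅ I[1,1], I[1,4], I[3,3], I[3,4], I[4,4]. HN layers by μ_θ (3 steps, strictly decreasing):
  μ^(1)=8; μ^(2)=-1; μ^(3)=-10

((0, 0, 0, 3); (2, 1, 1, 0); (0, 0, 2, 0))


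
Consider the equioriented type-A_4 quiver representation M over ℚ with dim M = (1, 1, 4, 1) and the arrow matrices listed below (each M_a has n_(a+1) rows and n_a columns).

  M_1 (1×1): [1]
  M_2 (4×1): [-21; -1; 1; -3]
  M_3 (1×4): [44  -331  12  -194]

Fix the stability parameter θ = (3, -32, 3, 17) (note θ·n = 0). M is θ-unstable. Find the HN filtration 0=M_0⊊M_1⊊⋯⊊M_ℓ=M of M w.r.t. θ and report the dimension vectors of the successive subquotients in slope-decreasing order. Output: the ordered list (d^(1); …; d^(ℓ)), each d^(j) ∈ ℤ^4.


Interval decomposition of M: I[1,4], I[3,3]^3.
HN type (ℓ=3): μ^(1)=17; μ^(2)=3; μ^(3)=-29/2

((0, 0, 0, 1); (0, 0, 4, 0); (1, 1, 0, 0))
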